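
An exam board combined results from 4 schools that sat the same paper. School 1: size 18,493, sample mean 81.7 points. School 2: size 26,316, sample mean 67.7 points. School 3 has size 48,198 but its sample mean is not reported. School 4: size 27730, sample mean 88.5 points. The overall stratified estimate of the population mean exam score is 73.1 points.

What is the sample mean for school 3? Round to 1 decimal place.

N = 18493 + 26316 + 48198 + 27730 = 120737.
Overall total = μ·N = 73.1·120737 = 8825874.7.
Subtract the known strata: 18493·81.7 + 26316·67.7 + 27730·88.5 = 5746576.3.
Remaining total for school 3: 8825874.7 − 5746576.3 = 3079298.4.
Divide by its size: 3079298.4 / 48198 = 63.889... → 63.9.

63.9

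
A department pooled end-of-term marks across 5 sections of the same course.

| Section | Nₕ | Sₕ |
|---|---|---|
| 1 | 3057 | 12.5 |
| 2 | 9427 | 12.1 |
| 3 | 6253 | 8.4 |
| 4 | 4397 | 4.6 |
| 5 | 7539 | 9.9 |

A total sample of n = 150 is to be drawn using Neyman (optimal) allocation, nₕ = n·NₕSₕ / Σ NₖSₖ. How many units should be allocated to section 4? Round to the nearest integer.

10

1: NₕSₕ = 3057·12.5 = 38212.5
2: NₕSₕ = 9427·12.1 = 114066.7
3: NₕSₕ = 6253·8.4 = 52525.2
4: NₕSₕ = 4397·4.6 = 20226.2
5: NₕSₕ = 7539·9.9 = 74636.1
Σ NₕSₕ = 299666.7.
n_4 = 150·20226.2/299666.7 = 10.124... → 10.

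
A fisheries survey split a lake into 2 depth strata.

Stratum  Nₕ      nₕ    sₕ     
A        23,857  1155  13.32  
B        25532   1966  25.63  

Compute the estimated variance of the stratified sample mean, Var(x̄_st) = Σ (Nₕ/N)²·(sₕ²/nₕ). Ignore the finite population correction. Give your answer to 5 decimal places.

0.12514

N = 49389; Wₕ = Nₕ/N.
stratum A: (23857/49389)²·13.32²/1155 = 0.03584245
stratum B: (25532/49389)²·25.63²/1966 = 0.08929413
Sum = 0.12513658 → 0.12514.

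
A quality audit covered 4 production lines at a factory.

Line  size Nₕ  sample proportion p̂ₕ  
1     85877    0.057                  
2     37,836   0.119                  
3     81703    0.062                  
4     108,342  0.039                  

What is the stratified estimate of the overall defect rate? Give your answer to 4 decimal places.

0.0596

Wₕ = Nₕ/N with N = 313758: 0.2737, 0.1206, 0.2604, 0.3453.
p̂_st = 0.2737·0.057 + 0.1206·0.119 + 0.2604·0.062 + 0.3453·0.039 ≈ 0.059563... → 0.0596.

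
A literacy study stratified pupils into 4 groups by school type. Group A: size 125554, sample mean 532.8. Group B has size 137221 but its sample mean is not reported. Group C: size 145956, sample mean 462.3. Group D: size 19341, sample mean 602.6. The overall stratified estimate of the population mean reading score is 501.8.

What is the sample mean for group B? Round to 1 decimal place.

N = 125554 + 137221 + 145956 + 19341 = 428072.
Overall total = μ·N = 501.8·428072 = 214806529.6.
Subtract the known strata: 125554·532.8 + 145956·462.3 + 19341·602.6 = 146025516.6.
Remaining total for group B: 214806529.6 − 146025516.6 = 68781013.
Divide by its size: 68781013 / 137221 = 501.243... → 501.2.

501.2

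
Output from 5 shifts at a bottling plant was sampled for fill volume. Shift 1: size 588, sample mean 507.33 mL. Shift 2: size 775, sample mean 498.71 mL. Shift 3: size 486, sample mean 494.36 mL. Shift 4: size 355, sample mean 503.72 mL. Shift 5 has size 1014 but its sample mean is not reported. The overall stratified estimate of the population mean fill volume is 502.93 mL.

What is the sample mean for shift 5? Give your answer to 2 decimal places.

N = 588 + 775 + 486 + 355 + 1014 = 3218.
Overall total = μ·N = 502.93·3218 = 1618428.74.
Subtract the known strata: 588·507.33 + 775·498.71 + 486·494.36 + 355·503.72 = 1103889.85.
Remaining total for shift 5: 1618428.74 − 1103889.85 = 514538.89.
Divide by its size: 514538.89 / 1014 = 507.4348... → 507.43.

507.43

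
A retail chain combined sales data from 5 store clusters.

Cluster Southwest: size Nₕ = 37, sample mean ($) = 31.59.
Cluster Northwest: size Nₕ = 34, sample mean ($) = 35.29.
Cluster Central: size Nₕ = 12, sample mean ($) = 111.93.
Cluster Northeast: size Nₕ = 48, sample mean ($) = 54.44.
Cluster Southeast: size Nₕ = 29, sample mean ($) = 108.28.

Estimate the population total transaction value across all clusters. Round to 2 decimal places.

9465.09

Southwest: 37·31.59 = 1168.83
Northwest: 34·35.29 = 1199.86
Central: 12·111.93 = 1343.16
Northeast: 48·54.44 = 2613.12
Southeast: 29·108.28 = 3140.12
τ̂ = Σ Nₕx̄ₕ = 9465.09.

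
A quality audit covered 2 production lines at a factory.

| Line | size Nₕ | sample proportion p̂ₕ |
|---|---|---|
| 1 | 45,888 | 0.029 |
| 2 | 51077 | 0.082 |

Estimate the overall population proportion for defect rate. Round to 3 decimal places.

0.057

Wₕ = Nₕ/N with N = 96965: 0.4732, 0.5268.
p̂_st = 0.4732·0.029 + 0.5268·0.082 ≈ 0.05692... → 0.057.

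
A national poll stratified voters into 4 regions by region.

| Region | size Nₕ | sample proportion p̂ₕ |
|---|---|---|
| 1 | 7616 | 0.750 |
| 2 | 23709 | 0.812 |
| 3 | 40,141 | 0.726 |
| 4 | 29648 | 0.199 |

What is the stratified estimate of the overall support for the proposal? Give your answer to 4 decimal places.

N = 7616 + 23709 + 40141 + 29648 = 101114.
Overall proportion = Σ (Nₕ/N)·p̂ₕ.
Σ Nₕp̂ₕ = 5712 + 19251.708 + 29142.366 + 5899.952 = 60006.026.
60006.026 / 101114 = 0.593449... → 0.5934.

0.5934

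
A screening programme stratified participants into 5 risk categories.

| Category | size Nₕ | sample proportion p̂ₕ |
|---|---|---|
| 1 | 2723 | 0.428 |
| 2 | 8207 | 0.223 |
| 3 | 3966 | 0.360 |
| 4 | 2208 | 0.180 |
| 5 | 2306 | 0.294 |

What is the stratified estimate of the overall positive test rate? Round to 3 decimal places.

0.283

N = 2723 + 8207 + 3966 + 2208 + 2306 = 19410.
Overall proportion = Σ (Nₕ/N)·p̂ₕ.
Σ Nₕp̂ₕ = 1165.444 + 1830.161 + 1427.76 + 397.44 + 677.964 = 5498.769.
5498.769 / 19410 = 0.28330... → 0.283.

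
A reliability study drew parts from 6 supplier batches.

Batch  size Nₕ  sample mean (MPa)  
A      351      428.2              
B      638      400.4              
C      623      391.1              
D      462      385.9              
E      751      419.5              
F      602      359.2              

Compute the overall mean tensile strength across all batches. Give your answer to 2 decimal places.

N = 351 + 638 + 623 + 462 + 751 + 602 = 3427.
Overall mean = Σ (Nₕ/N)·x̄ₕ — weight by population share, not a simple average.
Σ Nₕx̄ₕ = 351·428.2 + 638·400.4 + 623·391.1 + 462·385.9 + 751·419.5 + 602·359.2 = 150298.2 + 255455.2 + 243655.3 + 178285.8 + 315044.5 + 216238.4 = 1358977.4.
Divide by N: 1358977.4 / 3427 = 396.5502... → 396.55.

396.55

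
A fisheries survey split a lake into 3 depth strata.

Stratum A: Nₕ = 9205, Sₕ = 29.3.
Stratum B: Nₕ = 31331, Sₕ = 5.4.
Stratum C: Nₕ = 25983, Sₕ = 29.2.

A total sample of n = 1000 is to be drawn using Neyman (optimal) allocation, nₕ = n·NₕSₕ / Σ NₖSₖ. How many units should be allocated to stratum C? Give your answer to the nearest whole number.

A: NₕSₕ = 9205·29.3 = 269706.5
B: NₕSₕ = 31331·5.4 = 169187.4
C: NₕSₕ = 25983·29.2 = 758703.6
Σ NₕSₕ = 1197597.5.
n_C = 1000·758703.6/1197597.5 = 633.521... → 634.

634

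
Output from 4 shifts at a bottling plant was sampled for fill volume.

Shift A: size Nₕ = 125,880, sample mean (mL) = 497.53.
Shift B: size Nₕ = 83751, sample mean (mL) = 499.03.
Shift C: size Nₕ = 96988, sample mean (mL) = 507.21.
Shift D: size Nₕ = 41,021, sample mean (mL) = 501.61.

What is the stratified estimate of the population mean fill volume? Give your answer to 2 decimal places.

501.07

N = 125880 + 83751 + 96988 + 41021 = 347640.
The stratified mean weights each stratum mean by its population share Nₕ/N.
Σ Nₕx̄ₕ = 125880·497.53 + 83751·499.03 + 96988·507.21 + 41021·501.61 = 62629076.4 + 41794261.53 + 49193283.48 + 20576543.81 = 174193165.22.
Divide by N: 174193165.22 / 347640 = 501.0734... → 501.07.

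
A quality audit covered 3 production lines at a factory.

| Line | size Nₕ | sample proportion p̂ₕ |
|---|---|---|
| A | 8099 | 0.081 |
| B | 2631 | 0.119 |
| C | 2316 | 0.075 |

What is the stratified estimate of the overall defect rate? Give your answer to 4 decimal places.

N = 8099 + 2631 + 2316 = 13046.
Overall proportion = Σ (Nₕ/N)·p̂ₕ.
Σ Nₕp̂ₕ = 656.019 + 313.089 + 173.7 = 1142.808.
1142.808 / 13046 = 0.087598... → 0.0876.

0.0876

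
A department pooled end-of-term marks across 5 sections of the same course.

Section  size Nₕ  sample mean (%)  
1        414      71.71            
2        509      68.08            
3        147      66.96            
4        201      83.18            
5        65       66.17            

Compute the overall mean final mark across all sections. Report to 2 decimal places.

71.26

N = 1336; weights Wₕ = Nₕ/N = (0.3099, 0.3810, 0.1100, 0.1504, 0.0487).
x̄_st = Σ Wₕ·x̄ₕ = 0.3099·71.71 + 0.3810·68.08 + 0.1100·66.96 + 0.1504·83.18 + 0.0487·66.17 ≈ 71.2605...
→ 71.26.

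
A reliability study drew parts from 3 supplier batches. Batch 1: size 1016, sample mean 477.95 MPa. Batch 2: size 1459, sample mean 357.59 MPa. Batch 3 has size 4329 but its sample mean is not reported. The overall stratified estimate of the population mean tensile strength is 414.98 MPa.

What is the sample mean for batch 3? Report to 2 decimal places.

419.54

N = 1016 + 1459 + 4329 = 6804.
Overall total = μ·N = 414.98·6804 = 2823523.92.
Subtract the known strata: 1016·477.95 + 1459·357.59 = 1007321.01.
Remaining total for batch 3: 2823523.92 − 1007321.01 = 1816202.91.
Divide by its size: 1816202.91 / 4329 = 419.5433... → 419.54.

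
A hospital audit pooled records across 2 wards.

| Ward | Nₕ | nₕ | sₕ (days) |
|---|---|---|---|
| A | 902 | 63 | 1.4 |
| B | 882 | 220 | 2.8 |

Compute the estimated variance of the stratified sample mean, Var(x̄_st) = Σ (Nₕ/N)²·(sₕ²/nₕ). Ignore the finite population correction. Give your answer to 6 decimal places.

N = 1784; Wₕ = Nₕ/N.
ward A: (902/1784)²·1.4²/63 = 0.007953145
ward B: (882/1784)²·2.8²/220 = 0.008710455
Sum = 0.016663600 → 0.016664.

0.016664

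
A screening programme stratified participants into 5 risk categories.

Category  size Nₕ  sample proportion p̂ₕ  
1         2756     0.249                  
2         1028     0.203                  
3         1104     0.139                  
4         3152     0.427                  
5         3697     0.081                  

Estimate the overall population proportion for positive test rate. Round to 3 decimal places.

0.230

N = 2756 + 1028 + 1104 + 3152 + 3697 = 11737.
Overall proportion = Σ (Nₕ/N)·p̂ₕ.
Σ Nₕp̂ₕ = 686.244 + 208.684 + 153.456 + 1345.904 + 299.457 = 2693.745.
2693.745 / 11737 = 0.22951... → 0.230.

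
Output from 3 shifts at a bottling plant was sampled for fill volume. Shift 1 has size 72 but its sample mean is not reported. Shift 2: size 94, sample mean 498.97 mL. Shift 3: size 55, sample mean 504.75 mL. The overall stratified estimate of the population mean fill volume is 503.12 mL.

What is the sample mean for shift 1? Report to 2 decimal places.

507.29

N = 72 + 94 + 55 = 221.
Overall total = μ·N = 503.12·221 = 111189.52.
Subtract the known strata: 94·498.97 + 55·504.75 = 74664.43.
Remaining total for shift 1: 111189.52 − 74664.43 = 36525.09.
Divide by its size: 36525.09 / 72 = 507.2929... → 507.29.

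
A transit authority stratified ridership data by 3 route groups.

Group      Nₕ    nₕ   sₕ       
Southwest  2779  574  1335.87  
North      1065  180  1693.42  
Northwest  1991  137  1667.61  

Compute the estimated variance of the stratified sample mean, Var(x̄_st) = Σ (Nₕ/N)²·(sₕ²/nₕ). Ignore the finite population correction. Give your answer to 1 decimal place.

N = 5835. Term for each stratum: Wₕ²sₕ²/nₕ.
Var(x̄_st) = 705.1993 + 530.7309 + 2363.3564 = 3599.2866 → 3599.3.

3599.3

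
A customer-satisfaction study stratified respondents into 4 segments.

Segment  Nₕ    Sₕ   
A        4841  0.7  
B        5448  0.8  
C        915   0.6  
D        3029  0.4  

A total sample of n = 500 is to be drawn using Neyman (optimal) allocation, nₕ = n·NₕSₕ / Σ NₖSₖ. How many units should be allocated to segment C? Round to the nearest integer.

29

A: NₕSₕ = 4841·0.7 = 3388.7
B: NₕSₕ = 5448·0.8 = 4358.4
C: NₕSₕ = 915·0.6 = 549
D: NₕSₕ = 3029·0.4 = 1211.6
Σ NₕSₕ = 9507.7.
n_C = 500·549/9507.7 = 28.871... → 29.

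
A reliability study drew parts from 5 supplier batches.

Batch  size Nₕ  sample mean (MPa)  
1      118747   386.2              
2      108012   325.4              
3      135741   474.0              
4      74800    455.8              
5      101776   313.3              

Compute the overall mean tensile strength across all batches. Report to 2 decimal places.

392.02

x̄_st = (Σ Nₕx̄ₕ) / (Σ Nₕ) = (118747·386.2 + 108012·325.4 + 135741·474.0 + 74800·455.8 + 101776·313.3) / 539076
= 211328691 / 539076 = 392.0202... → 392.02.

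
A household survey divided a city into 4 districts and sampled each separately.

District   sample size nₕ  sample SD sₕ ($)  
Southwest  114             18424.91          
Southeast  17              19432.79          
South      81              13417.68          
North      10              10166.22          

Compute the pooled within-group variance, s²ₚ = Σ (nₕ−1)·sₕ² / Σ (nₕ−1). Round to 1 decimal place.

274018203.1

Southwest: (114−1)·18424.91² = 113·339477308.5081 = 38360935861.4153
Southeast: (17−1)·19432.79² = 16·377633327.1841 = 6042133234.9456
South: (81−1)·13417.68² = 80·180034136.5824 = 14402730926.592
North: (10−1)·10166.22² = 9·103352029.0884 = 930168261.7956
Numerator = 59735968284.7485; denominator = Σ(nₕ−1) = 218.
s²ₚ = 59735968284.7485/218 = 274018203.141... → 274018203.1.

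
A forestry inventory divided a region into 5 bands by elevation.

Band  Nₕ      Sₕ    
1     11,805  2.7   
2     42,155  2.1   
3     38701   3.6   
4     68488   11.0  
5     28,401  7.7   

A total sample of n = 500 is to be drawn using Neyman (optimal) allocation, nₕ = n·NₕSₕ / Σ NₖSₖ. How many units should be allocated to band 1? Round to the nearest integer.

13

Σ NₕSₕ = 11805·2.7 + 42155·2.1 + 38701·3.6 + 68488·11.0 + 28401·7.7 = 1231778.3.
Share for 1: 31873.5/1231778.3 = 0.02588.
n_1 = 500 × 0.02588 = 12.938... → 13.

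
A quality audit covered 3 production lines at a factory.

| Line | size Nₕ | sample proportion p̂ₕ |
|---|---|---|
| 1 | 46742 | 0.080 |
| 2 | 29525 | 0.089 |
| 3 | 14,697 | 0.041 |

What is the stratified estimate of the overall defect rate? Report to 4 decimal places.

0.0766

Wₕ = Nₕ/N with N = 90964: 0.5139, 0.3246, 0.1616.
p̂_st = 0.5139·0.080 + 0.3246·0.089 + 0.1616·0.041 ≈ 0.076620... → 0.0766.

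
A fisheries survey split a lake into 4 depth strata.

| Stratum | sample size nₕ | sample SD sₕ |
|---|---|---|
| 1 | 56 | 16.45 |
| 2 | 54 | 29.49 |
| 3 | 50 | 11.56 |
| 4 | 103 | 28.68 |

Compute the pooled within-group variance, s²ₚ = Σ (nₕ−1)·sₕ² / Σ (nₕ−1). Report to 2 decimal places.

584.64

Degrees of freedom: 55 + 53 + 49 + 102 = 259.
Σ(nₕ−1)sₕ² = 55·270.6025 + 53·869.6601 + 49·133.6336 + 102·822.5424 = 151422.494.
s²ₚ = 151422.494 / 259 = 584.6428... → 584.64.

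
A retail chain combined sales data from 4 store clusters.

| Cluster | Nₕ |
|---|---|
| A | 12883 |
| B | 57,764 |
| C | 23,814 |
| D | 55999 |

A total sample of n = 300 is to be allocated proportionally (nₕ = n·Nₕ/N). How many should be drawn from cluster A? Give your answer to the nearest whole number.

N = 12883 + 57764 + 23814 + 55999 = 150460.
n_A = 300·12883/150460 = 25.687... → 26.

26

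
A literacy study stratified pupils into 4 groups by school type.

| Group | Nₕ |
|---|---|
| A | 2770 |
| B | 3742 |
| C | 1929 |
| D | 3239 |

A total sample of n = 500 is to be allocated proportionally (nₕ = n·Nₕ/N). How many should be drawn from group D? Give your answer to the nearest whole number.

N = 2770 + 3742 + 1929 + 3239 = 11680.
n_D = 500·3239/11680 = 138.656... → 139.

139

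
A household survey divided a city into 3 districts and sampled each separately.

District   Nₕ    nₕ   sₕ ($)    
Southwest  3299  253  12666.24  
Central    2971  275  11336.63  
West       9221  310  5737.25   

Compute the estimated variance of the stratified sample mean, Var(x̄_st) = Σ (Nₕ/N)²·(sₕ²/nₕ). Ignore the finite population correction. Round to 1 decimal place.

83571.8

N = 15491. Term for each stratum: Wₕ²sₕ²/nₕ.
Var(x̄_st) = 28759.4534 + 17190.2284 + 37622.0964 = 83571.7782 → 83571.8.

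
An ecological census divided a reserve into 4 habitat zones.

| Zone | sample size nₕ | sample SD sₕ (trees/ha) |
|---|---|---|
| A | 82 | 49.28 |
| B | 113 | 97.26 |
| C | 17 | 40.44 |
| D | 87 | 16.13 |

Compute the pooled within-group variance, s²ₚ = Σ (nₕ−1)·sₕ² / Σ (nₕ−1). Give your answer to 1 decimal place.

Degrees of freedom: 81 + 112 + 16 + 86 = 295.
Σ(nₕ−1)sₕ² = 81·2428.5184 + 112·9459.5076 + 16·1635.3936 + 86·260.1769 = 1304716.3526.
s²ₚ = 1304716.3526 / 295 = 4422.767... → 4422.8.

4422.8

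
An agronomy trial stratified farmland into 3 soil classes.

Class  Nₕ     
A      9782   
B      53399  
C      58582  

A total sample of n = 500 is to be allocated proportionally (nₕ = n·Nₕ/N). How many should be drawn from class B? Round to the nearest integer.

219

Share of class B = 53399/121763 = 0.43855.
Allocate 500 × 0.43855 = 219.274... → 219.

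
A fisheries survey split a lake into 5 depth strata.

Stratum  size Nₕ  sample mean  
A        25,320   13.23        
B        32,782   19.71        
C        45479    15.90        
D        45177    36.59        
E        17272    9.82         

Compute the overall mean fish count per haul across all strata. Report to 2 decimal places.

N = 166030; weights Wₕ = Nₕ/N = (0.1525, 0.1974, 0.2739, 0.2721, 0.1040).
x̄_st = Σ Wₕ·x̄ₕ = 0.1525·13.23 + 0.1974·19.71 + 0.2739·15.90 + 0.2721·36.59 + 0.1040·9.82 ≈ 21.2424...
→ 21.24.

21.24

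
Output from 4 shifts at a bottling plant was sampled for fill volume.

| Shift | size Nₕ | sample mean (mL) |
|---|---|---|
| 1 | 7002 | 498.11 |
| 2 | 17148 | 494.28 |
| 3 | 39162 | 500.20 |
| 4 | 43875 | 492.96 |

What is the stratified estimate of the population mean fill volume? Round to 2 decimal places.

N = 107187; weights Wₕ = Nₕ/N = (0.0653, 0.1600, 0.3654, 0.4093).
x̄_st = Σ Wₕ·x̄ₕ = 0.0653·498.11 + 0.1600·494.28 + 0.3654·500.20 + 0.4093·492.96 ≈ 496.1528...
→ 496.15.

496.15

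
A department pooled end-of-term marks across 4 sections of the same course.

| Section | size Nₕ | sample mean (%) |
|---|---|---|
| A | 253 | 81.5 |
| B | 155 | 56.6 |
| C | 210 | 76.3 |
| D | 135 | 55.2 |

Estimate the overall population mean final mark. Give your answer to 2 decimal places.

N = 253 + 155 + 210 + 135 = 753.
Weight each subgroup mean by Nₕ/N and sum.
Σ Nₕx̄ₕ = 253·81.5 + 155·56.6 + 210·76.3 + 135·55.2 = 20619.5 + 8773 + 16023 + 7452 = 52867.5.
Divide by N: 52867.5 / 753 = 70.2092... → 70.21.

70.21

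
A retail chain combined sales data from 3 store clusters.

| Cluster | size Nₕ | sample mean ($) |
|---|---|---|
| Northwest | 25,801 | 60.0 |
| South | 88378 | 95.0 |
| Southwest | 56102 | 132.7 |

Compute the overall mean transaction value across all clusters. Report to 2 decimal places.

102.12

N = 25801 + 88378 + 56102 = 170281.
The stratified mean weights each stratum mean by its population share Nₕ/N.
Σ Nₕx̄ₕ = 25801·60.0 + 88378·95.0 + 56102·132.7 = 1548060 + 8395910 + 7444735.4 = 17388705.4.
Divide by N: 17388705.4 / 170281 = 102.1177... → 102.12.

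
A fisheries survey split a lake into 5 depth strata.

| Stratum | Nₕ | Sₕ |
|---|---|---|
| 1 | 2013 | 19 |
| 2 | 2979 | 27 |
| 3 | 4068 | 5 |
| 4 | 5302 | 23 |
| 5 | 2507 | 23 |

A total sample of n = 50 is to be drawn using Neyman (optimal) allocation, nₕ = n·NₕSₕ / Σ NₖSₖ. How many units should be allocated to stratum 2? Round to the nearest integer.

Σ NₕSₕ = 2013·19 + 2979·27 + 4068·5 + 5302·23 + 2507·23 = 318627.
Share for 2: 80433/318627 = 0.25244.
n_2 = 50 × 0.25244 = 12.622... → 13.

13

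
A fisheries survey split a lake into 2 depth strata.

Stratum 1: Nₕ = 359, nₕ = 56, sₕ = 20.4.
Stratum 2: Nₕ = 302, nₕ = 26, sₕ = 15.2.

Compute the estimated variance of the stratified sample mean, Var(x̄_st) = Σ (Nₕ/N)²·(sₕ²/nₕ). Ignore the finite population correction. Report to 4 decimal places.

4.0470

N = 661. Term for each stratum: Wₕ²sₕ²/nₕ.
Var(x̄_st) = 2.1920895 + 1.8549183 = 4.0470079 → 4.0470.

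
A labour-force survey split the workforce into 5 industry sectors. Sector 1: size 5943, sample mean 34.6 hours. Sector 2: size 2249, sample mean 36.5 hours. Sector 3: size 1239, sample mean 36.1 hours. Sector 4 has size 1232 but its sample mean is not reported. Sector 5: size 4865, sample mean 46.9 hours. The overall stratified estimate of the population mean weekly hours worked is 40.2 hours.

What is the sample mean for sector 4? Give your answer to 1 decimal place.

Σ Nₕx̄ₕ = N·μ, so 1232·x̄_4 = 15528·40.2 − (5943·34.6 + 2249·36.5 + 1239·36.1 + 4865·46.9).
= 624225.6 − 560612.7 = 63612.9.
x̄_4 = 63612.9 / 1232 = 51.634... → 51.6.

51.6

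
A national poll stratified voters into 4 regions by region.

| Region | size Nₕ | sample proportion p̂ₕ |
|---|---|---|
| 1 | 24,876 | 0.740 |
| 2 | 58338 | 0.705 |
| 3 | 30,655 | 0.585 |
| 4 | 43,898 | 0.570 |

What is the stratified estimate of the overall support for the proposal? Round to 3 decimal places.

0.650

Wₕ = Nₕ/N with N = 157767: 0.1577, 0.3698, 0.1943, 0.2782.
p̂_st = 0.1577·0.740 + 0.3698·0.705 + 0.1943·0.585 + 0.2782·0.570 ≈ 0.64964... → 0.650.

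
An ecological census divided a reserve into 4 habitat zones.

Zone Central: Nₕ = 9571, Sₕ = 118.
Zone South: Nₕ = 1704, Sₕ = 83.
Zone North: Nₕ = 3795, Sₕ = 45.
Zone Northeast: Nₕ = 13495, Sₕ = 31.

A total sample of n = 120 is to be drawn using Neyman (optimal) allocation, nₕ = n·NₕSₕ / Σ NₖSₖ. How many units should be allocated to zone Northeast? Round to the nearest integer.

Σ NₕSₕ = 9571·118 + 1704·83 + 3795·45 + 13495·31 = 1859930.
Share for Northeast: 418345/1859930 = 0.22493.
n_Northeast = 120 × 0.22493 = 26.991... → 27.

27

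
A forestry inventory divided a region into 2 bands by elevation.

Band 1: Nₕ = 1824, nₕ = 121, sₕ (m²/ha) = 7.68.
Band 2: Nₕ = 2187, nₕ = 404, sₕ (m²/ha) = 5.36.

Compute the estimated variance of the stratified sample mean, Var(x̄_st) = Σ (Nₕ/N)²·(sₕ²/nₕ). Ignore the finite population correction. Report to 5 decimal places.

0.12195

N = 4011. Term for each stratum: Wₕ²sₕ²/nₕ.
Var(x̄_st) = 0.10080485 + 0.02114173 = 0.12194657 → 0.12195.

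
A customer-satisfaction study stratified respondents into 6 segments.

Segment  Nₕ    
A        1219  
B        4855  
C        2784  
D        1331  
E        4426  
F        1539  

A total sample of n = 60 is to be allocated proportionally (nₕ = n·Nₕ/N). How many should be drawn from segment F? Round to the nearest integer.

Share of segment F = 1539/16154 = 0.09527.
Allocate 60 × 0.09527 = 5.716... → 6.

6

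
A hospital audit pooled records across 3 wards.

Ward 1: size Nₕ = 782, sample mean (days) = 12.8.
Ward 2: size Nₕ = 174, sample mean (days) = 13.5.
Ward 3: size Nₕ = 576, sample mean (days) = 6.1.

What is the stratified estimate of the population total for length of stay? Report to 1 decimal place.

15872.2

1: 782·12.8 = 10009.6
2: 174·13.5 = 2349
3: 576·6.1 = 3513.6
τ̂ = Σ Nₕx̄ₕ = 15872.2.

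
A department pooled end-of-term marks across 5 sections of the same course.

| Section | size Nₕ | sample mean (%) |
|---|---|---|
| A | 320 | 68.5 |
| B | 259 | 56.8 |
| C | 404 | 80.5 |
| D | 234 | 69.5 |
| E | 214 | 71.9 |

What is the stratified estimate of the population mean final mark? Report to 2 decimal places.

N = 1431; weights Wₕ = Nₕ/N = (0.2236, 0.1810, 0.2823, 0.1635, 0.1495).
x̄_st = Σ Wₕ·x̄ₕ = 0.2236·68.5 + 0.1810·56.8 + 0.2823·80.5 + 0.1635·69.5 + 0.1495·71.9 ≈ 70.4422...
→ 70.44.

70.44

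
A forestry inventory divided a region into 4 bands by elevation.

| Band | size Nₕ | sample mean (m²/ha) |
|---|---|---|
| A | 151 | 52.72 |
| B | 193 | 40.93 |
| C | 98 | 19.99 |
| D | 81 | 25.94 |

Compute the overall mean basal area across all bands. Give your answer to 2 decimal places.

N = 523; weights Wₕ = Nₕ/N = (0.2887, 0.3690, 0.1874, 0.1549).
x̄_st = Σ Wₕ·x̄ₕ = 0.2887·52.72 + 0.3690·40.93 + 0.1874·19.99 + 0.1549·25.94 ≈ 38.0887...
→ 38.09.

38.09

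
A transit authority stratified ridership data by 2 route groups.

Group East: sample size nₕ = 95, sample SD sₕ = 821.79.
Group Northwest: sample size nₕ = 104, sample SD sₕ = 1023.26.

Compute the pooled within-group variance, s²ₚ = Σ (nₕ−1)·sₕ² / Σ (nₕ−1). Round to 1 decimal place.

East: (95−1)·821.79² = 94·675338.8041 = 63481847.5854
Northwest: (104−1)·1023.26² = 103·1047061.0276 = 107847285.8428
Numerator = 171329133.4282; denominator = Σ(nₕ−1) = 197.
s²ₚ = 171329133.4282/197 = 869691.033... → 869691.0.

869691.0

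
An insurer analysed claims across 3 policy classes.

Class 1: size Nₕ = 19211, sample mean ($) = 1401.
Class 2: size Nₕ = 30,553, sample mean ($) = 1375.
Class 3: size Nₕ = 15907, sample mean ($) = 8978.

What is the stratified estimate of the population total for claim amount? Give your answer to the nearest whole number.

211738032

1: 19211·1401 = 26914611
2: 30553·1375 = 42010375
3: 15907·8978 = 142813046
τ̂ = Σ Nₕx̄ₕ = 211738032.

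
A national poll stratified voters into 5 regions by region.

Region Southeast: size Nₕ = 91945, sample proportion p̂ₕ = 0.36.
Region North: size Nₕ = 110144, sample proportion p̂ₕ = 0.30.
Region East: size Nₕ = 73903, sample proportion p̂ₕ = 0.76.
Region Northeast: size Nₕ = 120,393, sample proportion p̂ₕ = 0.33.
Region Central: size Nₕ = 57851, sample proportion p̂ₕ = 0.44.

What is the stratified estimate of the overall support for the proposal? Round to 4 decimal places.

0.4128

N = 91945 + 110144 + 73903 + 120393 + 57851 = 454236.
Overall proportion = Σ (Nₕ/N)·p̂ₕ.
Σ Nₕp̂ₕ = 33100.2 + 33043.2 + 56166.28 + 39729.69 + 25454.44 = 187493.81.
187493.81 / 454236 = 0.412767... → 0.4128.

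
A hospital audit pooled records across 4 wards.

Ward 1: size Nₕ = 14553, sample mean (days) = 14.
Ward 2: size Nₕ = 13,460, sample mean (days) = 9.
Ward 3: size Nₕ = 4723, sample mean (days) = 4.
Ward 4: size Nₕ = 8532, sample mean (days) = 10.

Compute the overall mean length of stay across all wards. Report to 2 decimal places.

10.40

x̄_st = (Σ Nₕx̄ₕ) / (Σ Nₕ) = (14553·14 + 13460·9 + 4723·4 + 8532·10) / 41268
= 429094 / 41268 = 10.3977... → 10.40.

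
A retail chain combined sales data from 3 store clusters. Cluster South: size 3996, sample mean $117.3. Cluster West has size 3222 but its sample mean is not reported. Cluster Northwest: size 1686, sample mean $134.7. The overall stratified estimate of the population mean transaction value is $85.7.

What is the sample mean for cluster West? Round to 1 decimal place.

Σ Nₕx̄ₕ = N·μ, so 3222·x̄_West = 8904·85.7 − (3996·117.3 + 1686·134.7).
= 763072.8 − 695835 = 67237.8.
x̄_West = 67237.8 / 3222 = 20.868... → 20.9.

20.9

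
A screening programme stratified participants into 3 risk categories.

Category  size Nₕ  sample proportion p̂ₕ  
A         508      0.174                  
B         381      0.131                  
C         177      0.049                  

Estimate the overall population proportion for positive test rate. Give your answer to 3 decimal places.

0.138

N = 508 + 381 + 177 = 1066.
Overall proportion = Σ (Nₕ/N)·p̂ₕ.
Σ Nₕp̂ₕ = 88.392 + 49.911 + 8.673 = 146.976.
146.976 / 1066 = 0.13788... → 0.138.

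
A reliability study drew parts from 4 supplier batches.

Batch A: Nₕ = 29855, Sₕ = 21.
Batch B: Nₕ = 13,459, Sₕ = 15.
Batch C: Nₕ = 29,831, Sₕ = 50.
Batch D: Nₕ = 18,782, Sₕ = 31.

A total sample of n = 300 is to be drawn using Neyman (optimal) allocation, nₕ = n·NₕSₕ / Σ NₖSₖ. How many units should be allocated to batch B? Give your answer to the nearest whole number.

21

Σ NₕSₕ = 29855·21 + 13459·15 + 29831·50 + 18782·31 = 2902632.
Share for B: 201885/2902632 = 0.06955.
n_B = 300 × 0.06955 = 20.866... → 21.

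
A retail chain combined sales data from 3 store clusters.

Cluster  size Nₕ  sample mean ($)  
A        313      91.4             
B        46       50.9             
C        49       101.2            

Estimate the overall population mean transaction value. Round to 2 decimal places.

x̄_st = (Σ Nₕx̄ₕ) / (Σ Nₕ) = (313·91.4 + 46·50.9 + 49·101.2) / 408
= 35908.4 / 408 = 88.0108... → 88.01.

88.01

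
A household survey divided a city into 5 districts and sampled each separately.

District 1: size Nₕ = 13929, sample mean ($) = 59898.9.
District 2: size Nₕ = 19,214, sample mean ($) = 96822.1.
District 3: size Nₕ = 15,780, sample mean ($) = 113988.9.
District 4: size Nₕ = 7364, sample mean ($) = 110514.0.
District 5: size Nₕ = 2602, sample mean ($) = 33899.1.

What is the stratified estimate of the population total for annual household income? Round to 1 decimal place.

Estimate total by summing Nₕ·x̄ₕ over strata.
13929·59898.9 + 19214·96822.1 + 15780·113988.9 + 7364·110514.0 + 2602·33899.1 = 834331778.1 + 1860339829.4 + 1798744842 + 813825096 + 88205458.2 = 5395447003.7.

5395447003.7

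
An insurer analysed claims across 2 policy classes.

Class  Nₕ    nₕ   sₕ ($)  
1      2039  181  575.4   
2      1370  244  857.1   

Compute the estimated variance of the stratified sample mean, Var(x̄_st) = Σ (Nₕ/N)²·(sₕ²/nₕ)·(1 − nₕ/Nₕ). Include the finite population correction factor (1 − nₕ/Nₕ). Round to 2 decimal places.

995.96

N = 3409. Term for each stratum: Wₕ²sₕ²/nₕ·(1−nₕ/Nₕ).
Var(x̄_st) = 596.30723 + 399.64844 = 995.95566 → 995.96.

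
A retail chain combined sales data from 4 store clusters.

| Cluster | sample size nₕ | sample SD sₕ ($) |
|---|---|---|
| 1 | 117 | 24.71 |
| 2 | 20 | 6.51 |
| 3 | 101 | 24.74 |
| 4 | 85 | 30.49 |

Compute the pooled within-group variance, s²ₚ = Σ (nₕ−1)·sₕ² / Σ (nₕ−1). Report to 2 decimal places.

661.22

1: (117−1)·24.71² = 116·610.5841 = 70827.7556
2: (20−1)·6.51² = 19·42.3801 = 805.2219
3: (101−1)·24.74² = 100·612.0676 = 61206.76
4: (85−1)·30.49² = 84·929.6401 = 78089.7684
Numerator = 210929.5059; denominator = Σ(nₕ−1) = 319.
s²ₚ = 210929.5059/319 = 661.2210... → 661.22.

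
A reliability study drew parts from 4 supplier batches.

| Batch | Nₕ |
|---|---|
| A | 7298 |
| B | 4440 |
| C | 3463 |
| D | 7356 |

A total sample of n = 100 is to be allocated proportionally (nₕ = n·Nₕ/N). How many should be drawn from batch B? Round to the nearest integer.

20

Share of batch B = 4440/22557 = 0.19683.
Allocate 100 × 0.19683 = 19.683... → 20.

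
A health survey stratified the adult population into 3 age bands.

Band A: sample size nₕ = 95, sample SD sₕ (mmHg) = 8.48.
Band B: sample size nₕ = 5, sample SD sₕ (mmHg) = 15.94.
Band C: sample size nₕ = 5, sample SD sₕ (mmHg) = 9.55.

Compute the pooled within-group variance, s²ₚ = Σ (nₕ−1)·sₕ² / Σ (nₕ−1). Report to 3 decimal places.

79.811

A: (95−1)·8.48² = 94·71.9104 = 6759.5776
B: (5−1)·15.94² = 4·254.0836 = 1016.3344
C: (5−1)·9.55² = 4·91.2025 = 364.81
Numerator = 8140.722; denominator = Σ(nₕ−1) = 102.
s²ₚ = 8140.722/102 = 79.811 → 79.811.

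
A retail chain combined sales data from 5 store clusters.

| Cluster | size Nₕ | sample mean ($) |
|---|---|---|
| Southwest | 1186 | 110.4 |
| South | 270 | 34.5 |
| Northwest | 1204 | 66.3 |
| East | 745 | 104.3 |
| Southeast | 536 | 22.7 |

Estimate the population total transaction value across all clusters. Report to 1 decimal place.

Southwest: 1186·110.4 = 130934.4
South: 270·34.5 = 9315
Northwest: 1204·66.3 = 79825.2
East: 745·104.3 = 77703.5
Southeast: 536·22.7 = 12167.2
τ̂ = Σ Nₕx̄ₕ = 309945.3.

309945.3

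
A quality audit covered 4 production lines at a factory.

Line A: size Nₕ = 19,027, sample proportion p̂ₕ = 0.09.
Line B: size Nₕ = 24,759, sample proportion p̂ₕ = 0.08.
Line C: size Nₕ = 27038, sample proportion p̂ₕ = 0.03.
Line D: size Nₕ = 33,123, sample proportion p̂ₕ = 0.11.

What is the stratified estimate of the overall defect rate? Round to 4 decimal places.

Wₕ = Nₕ/N with N = 103947: 0.1830, 0.2382, 0.2601, 0.3187.
p̂_st = 0.1830·0.09 + 0.2382·0.08 + 0.2601·0.03 + 0.3187·0.11 ≈ 0.078384... → 0.0784.

0.0784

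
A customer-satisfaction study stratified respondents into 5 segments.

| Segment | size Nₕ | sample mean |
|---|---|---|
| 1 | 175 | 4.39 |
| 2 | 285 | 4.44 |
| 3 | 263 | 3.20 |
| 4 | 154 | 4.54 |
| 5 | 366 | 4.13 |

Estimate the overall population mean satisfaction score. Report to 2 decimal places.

4.09

x̄_st = (Σ Nₕx̄ₕ) / (Σ Nₕ) = (175·4.39 + 285·4.44 + 263·3.20 + 154·4.54 + 366·4.13) / 1243
= 5085.99 / 1243 = 4.0917... → 4.09.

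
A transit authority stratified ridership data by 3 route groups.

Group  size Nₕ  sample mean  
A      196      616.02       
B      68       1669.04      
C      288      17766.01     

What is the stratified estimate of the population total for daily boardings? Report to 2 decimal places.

Estimate total by summing Nₕ·x̄ₕ over strata.
196·616.02 + 68·1669.04 + 288·17766.01 = 120739.92 + 113494.72 + 5116610.88 = 5350845.52.

5350845.52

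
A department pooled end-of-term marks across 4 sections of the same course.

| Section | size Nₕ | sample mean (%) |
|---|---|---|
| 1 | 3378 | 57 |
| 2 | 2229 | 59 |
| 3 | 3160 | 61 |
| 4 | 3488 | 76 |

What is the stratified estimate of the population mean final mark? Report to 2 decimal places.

63.80

N = 3378 + 2229 + 3160 + 3488 = 12255.
Weight each subgroup mean by Nₕ/N and sum.
Σ Nₕx̄ₕ = 3378·57 + 2229·59 + 3160·61 + 3488·76 = 192546 + 131511 + 192760 + 265088 = 781905.
Divide by N: 781905 / 12255 = 63.8029... → 63.80.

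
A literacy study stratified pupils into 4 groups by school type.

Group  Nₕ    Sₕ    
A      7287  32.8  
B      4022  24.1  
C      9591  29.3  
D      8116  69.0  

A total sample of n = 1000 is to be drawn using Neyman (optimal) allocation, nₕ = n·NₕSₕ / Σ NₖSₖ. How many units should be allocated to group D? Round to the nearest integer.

476

A: NₕSₕ = 7287·32.8 = 239013.6
B: NₕSₕ = 4022·24.1 = 96930.2
C: NₕSₕ = 9591·29.3 = 281016.3
D: NₕSₕ = 8116·69.0 = 560004
Σ NₕSₕ = 1176964.1.
n_D = 1000·560004/1176964.1 = 475.804... → 476.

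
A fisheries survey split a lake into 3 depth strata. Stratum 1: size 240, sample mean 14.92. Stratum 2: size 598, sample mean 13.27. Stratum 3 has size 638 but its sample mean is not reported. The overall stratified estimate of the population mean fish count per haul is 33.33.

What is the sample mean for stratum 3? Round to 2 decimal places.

N = 240 + 598 + 638 = 1476.
Overall total = μ·N = 33.33·1476 = 49195.08.
Subtract the known strata: 240·14.92 + 598·13.27 = 11516.26.
Remaining total for stratum 3: 49195.08 − 11516.26 = 37678.82.
Divide by its size: 37678.82 / 638 = 59.0577... → 59.06.

59.06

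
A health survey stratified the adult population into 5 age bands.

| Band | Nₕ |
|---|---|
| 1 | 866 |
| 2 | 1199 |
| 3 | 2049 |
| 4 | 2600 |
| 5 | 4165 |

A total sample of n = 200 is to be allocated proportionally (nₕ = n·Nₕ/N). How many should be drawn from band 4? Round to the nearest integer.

48

N = 866 + 1199 + 2049 + 2600 + 4165 = 10879.
n_4 = 200·2600/10879 = 47.799... → 48.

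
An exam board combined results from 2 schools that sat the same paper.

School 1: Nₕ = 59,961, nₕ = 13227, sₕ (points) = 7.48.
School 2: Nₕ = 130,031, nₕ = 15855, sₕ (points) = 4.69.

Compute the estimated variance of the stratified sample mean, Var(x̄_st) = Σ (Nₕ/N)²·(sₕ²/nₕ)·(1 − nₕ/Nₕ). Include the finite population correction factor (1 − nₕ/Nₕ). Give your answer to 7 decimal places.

0.0008990

N = 189992. Term for each stratum: Wₕ²sₕ²/nₕ·(1−nₕ/Nₕ).
Var(x̄_st) = 0.0003283772 + 0.0005705984 = 0.0008989756 → 0.0008990.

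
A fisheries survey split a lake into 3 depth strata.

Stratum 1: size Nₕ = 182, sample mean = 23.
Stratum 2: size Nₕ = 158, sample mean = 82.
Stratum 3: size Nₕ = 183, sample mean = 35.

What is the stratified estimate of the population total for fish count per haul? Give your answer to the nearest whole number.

23547

Estimate total by summing Nₕ·x̄ₕ over strata.
182·23 + 158·82 + 183·35 = 4186 + 12956 + 6405 = 23547.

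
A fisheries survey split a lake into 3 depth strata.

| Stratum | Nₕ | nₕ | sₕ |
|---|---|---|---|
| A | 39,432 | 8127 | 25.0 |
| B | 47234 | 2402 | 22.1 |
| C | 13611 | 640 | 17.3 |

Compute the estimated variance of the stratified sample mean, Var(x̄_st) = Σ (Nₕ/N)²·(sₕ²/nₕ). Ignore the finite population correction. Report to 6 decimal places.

0.065622

N = 100277. Term for each stratum: Wₕ²sₕ²/nₕ.
Var(x̄_st) = 0.011891721 + 0.045114727 + 0.008615681 = 0.065622129 → 0.065622.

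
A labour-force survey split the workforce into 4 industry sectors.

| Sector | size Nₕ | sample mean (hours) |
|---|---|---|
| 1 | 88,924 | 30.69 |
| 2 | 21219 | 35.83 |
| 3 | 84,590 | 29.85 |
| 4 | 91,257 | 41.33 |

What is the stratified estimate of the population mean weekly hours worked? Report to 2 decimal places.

34.22

x̄_st = (Σ Nₕx̄ₕ) / (Σ Nₕ) = (88924·30.69 + 21219·35.83 + 84590·29.85 + 91257·41.33) / 285990
= 9786017.64 / 285990 = 34.2180... → 34.22.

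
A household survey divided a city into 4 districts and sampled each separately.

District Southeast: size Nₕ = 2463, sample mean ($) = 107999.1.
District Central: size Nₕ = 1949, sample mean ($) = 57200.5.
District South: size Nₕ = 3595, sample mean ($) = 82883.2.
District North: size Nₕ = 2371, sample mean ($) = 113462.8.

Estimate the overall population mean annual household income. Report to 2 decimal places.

N = 10378; weights Wₕ = Nₕ/N = (0.2373, 0.1878, 0.3464, 0.2285).
x̄_st = Σ Wₕ·x̄ₕ = 0.2373·107999.1 + 0.1878·57200.5 + 0.3464·82883.2 + 0.2285·113462.8 ≈ 91007.0303...
→ 91007.03.

91007.03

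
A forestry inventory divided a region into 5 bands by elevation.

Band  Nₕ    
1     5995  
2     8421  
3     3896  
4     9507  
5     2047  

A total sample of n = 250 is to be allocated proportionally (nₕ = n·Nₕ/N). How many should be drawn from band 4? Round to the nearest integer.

Share of band 4 = 9507/29866 = 0.31832.
Allocate 250 × 0.31832 = 79.580... → 80.

80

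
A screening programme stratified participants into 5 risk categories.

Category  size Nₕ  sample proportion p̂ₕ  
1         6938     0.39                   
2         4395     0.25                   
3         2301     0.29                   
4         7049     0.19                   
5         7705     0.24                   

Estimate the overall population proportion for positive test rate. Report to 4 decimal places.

0.2698

N = 6938 + 4395 + 2301 + 7049 + 7705 = 28388.
Overall proportion = Σ (Nₕ/N)·p̂ₕ.
Σ Nₕp̂ₕ = 2705.82 + 1098.75 + 667.29 + 1339.31 + 1849.2 = 7660.37.
7660.37 / 28388 = 0.269845... → 0.2698.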